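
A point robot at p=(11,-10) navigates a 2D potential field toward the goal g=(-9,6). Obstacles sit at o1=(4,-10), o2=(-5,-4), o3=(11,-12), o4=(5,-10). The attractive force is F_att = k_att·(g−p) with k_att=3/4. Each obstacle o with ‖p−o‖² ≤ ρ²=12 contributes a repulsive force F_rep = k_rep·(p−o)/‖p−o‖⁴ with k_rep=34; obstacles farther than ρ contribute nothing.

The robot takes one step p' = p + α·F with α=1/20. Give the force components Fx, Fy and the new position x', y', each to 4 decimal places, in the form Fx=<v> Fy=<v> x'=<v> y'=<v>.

Fx=-15.0000 Fy=16.2500 x'=10.2500 y'=-9.1875

F_att = 3/4·(g−p) = 3/4·(-20,16) = (-15.0000,12.0000)
o1: d²=49 > ρ²=12 → inactive
o2: d²=292 > ρ²=12 → inactive
o3: d²=4 ≤ ρ²=12; F_rep = 34·(0,2)/4² = (0.0000,4.2500)
o4: d²=36 > ρ²=12 → inactive
F = F_att + ΣF_rep = (-15.0000,16.2500)
p' = p + 1/20·F = (10.2500,-9.1875)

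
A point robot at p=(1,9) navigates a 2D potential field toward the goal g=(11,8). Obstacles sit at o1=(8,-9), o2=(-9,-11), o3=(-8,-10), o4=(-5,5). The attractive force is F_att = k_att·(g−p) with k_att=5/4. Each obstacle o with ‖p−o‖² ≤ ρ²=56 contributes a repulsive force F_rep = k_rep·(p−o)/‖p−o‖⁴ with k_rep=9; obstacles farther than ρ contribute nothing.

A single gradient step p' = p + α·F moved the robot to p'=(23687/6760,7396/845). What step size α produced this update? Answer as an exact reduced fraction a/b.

F_att = 5/4·(g−p) = 5/4·(10,-1) = (12.5000,-1.2500)
o1: d²=373 > ρ²=56 → inactive
o2: d²=500 > ρ²=56 → inactive
o3: d²=442 > ρ²=56 → inactive
o4: d²=52 ≤ ρ²=56; F_rep = 9·(6,4)/52² = (0.0200,0.0133)
F = F_att + ΣF_rep = (12.5200,-1.2367)
Δp = p'−p = (2.5040,-0.2473); α = Δx/Fx = (16927/6760) / (16927/1352) = 1/5
check: Δy/Fy = (-209/845) / (-209/169) = 1/5 ✓

α = 1/5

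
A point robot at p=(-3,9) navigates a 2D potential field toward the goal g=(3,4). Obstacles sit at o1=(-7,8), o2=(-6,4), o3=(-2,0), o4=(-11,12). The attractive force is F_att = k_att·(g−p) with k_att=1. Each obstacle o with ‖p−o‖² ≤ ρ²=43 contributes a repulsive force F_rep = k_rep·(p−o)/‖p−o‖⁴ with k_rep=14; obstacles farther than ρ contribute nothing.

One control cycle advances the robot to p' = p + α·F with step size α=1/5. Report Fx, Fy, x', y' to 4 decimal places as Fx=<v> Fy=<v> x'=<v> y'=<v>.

Fx=6.2301 Fy=-4.8910 x'=-1.7540 y'=8.0218

F_att = 1·(g−p) = 1·(6,-5) = (6.0000,-5.0000)
o1: d²=17 ≤ ρ²=43; F_rep = 14·(4,1)/17² = (0.1938,0.0484)
o2: d²=34 ≤ ρ²=43; F_rep = 14·(3,5)/34² = (0.0363,0.0606)
o3: d²=82 > ρ²=43 → inactive
o4: d²=73 > ρ²=43 → inactive
F = F_att + ΣF_rep = (6.2301,-4.8910)
p' = p + 1/5·F = (-1.7540,8.0218)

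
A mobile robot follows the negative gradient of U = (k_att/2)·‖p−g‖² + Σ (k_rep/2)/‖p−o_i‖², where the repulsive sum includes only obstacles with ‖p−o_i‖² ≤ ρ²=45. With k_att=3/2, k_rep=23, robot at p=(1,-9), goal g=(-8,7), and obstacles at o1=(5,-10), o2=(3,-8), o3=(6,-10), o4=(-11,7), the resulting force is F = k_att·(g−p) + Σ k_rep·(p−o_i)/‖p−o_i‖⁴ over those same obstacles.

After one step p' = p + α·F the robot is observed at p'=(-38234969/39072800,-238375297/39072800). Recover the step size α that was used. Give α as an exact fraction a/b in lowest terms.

F_att = 3/2·(g−p) = 3/2·(-9,16) = (-13.5000,24.0000)
o1: d²=17 ≤ ρ²=45; F_rep = 23·(-4,1)/17² = (-0.3183,0.0796)
o2: d²=5 ≤ ρ²=45; F_rep = 23·(-2,-1)/5² = (-1.8400,-0.9200)
o3: d²=26 ≤ ρ²=45; F_rep = 23·(-5,1)/26² = (-0.1701,0.0340)
o4: d²=400 > ρ²=45 → inactive
F = F_att + ΣF_rep = (-15.8285,23.1936)
Δp = p'−p = (-1.9786,2.8992); α = Δx/Fx = (-77307769/39072800) / (-77307769/4884100) = 1/8
check: Δy/Fy = (113279903/39072800) / (113279903/4884100) = 1/8 ✓

α = 1/8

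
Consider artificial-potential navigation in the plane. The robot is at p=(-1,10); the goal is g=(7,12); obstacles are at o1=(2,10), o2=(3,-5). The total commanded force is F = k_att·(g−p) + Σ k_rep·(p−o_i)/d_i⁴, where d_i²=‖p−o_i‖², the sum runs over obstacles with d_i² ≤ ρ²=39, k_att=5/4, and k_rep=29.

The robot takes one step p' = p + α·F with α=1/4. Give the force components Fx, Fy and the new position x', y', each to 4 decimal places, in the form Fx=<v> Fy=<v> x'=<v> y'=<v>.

F_att = 5/4·(g−p) = 5/4·(8,2) = (10.0000,2.5000)
o1: d²=9 ≤ ρ²=39; F_rep = 29·(-3,0)/9² = (-1.0741,0.0000)
o2: d²=241 > ρ²=39 → inactive
F = F_att + ΣF_rep = (8.9259,2.5000)
p' = p + 1/4·F = (1.2315,10.6250)

Fx=8.9259 Fy=2.5000 x'=1.2315 y'=10.6250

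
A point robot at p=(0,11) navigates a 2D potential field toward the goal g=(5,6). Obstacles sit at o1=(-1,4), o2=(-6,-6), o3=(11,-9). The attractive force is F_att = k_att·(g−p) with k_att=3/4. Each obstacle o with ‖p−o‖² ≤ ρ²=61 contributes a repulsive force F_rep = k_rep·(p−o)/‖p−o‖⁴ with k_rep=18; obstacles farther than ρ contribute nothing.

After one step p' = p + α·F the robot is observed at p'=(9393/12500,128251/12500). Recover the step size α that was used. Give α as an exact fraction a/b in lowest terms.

α = 1/5

F_att = 3/4·(g−p) = 3/4·(5,-5) = (3.7500,-3.7500)
o1: d²=50 ≤ ρ²=61; F_rep = 18·(1,7)/50² = (0.0072,0.0504)
o2: d²=325 > ρ²=61 → inactive
o3: d²=521 > ρ²=61 → inactive
F = F_att + ΣF_rep = (3.7572,-3.6996)
Δp = p'−p = (0.7514,-0.7399); α = Δx/Fx = (9393/12500) / (9393/2500) = 1/5
check: Δy/Fy = (-9249/12500) / (-9249/2500) = 1/5 ✓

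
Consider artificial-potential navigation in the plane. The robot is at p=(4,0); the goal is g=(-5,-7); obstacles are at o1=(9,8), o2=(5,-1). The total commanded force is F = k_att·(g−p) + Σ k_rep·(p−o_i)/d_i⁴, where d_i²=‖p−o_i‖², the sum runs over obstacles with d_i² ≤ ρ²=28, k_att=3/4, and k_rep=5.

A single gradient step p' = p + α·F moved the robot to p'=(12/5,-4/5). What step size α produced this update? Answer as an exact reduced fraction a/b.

α = 1/5

F_att = 3/4·(g−p) = 3/4·(-9,-7) = (-6.7500,-5.2500)
o1: d²=89 > ρ²=28 → inactive
o2: d²=2 ≤ ρ²=28; F_rep = 5·(-1,1)/2² = (-1.2500,1.2500)
F = F_att + ΣF_rep = (-8.0000,-4.0000)
Δp = p'−p = (-1.6000,-0.8000); α = Δx/Fx = (-8/5) / (-8) = 1/5
check: Δy/Fy = (-4/5) / (-4) = 1/5 ✓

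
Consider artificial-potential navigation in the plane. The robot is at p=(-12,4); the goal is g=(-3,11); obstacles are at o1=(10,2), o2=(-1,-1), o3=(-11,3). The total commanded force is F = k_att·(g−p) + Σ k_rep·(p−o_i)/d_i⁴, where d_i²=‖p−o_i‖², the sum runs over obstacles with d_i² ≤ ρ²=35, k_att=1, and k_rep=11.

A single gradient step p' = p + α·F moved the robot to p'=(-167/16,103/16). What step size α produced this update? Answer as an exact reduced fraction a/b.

α = 1/4

F_att = 1·(g−p) = 1·(9,7) = (9.0000,7.0000)
o1: d²=488 > ρ²=35 → inactive
o2: d²=146 > ρ²=35 → inactive
o3: d²=2 ≤ ρ²=35; F_rep = 11·(-1,1)/2² = (-2.7500,2.7500)
F = F_att + ΣF_rep = (6.2500,9.7500)
Δp = p'−p = (1.5625,2.4375); α = Δx/Fx = (25/16) / (25/4) = 1/4
check: Δy/Fy = (39/16) / (39/4) = 1/4 ✓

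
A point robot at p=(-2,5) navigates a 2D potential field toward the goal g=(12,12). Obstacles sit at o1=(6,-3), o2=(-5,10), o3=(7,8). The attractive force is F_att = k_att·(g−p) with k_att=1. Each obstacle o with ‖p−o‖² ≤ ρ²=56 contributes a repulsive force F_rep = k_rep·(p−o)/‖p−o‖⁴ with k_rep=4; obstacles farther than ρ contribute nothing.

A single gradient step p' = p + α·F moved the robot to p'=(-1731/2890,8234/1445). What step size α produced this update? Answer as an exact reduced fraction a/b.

F_att = 1·(g−p) = 1·(14,7) = (14.0000,7.0000)
o1: d²=128 > ρ²=56 → inactive
o2: d²=34 ≤ ρ²=56; F_rep = 4·(3,-5)/34² = (0.0104,-0.0173)
o3: d²=90 > ρ²=56 → inactive
F = F_att + ΣF_rep = (14.0104,6.9827)
Δp = p'−p = (1.4010,0.6983); α = Δx/Fx = (4049/2890) / (4049/289) = 1/10
check: Δy/Fy = (1009/1445) / (2018/289) = 1/10 ✓

α = 1/10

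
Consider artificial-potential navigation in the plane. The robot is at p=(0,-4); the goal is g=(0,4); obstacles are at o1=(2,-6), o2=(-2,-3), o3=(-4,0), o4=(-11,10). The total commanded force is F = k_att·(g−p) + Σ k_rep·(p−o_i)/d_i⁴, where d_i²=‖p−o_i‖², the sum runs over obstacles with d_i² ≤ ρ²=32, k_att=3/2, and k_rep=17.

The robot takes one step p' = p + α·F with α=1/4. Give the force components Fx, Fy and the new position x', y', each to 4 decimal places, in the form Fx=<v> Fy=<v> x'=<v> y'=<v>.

Fx=0.8952 Fy=11.7848 x'=0.2238 y'=-1.0538

F_att = 3/2·(g−p) = 3/2·(0,8) = (0.0000,12.0000)
o1: d²=8 ≤ ρ²=32; F_rep = 17·(-2,2)/8² = (-0.5312,0.5312)
o2: d²=5 ≤ ρ²=32; F_rep = 17·(2,-1)/5² = (1.3600,-0.6800)
o3: d²=32 ≤ ρ²=32; F_rep = 17·(4,-4)/32² = (0.0664,-0.0664)
o4: d²=317 > ρ²=32 → inactive
F = F_att + ΣF_rep = (0.8952,11.7848)
p' = p + 1/4·F = (0.2238,-1.0538)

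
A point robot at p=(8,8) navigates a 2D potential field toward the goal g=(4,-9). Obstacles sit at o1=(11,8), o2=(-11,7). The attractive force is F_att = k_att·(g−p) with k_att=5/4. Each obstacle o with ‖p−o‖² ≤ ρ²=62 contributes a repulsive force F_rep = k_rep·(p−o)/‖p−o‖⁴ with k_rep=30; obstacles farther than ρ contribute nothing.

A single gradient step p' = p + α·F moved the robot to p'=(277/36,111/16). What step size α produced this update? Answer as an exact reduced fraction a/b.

α = 1/20

F_att = 5/4·(g−p) = 5/4·(-4,-17) = (-5.0000,-21.2500)
o1: d²=9 ≤ ρ²=62; F_rep = 30·(-3,0)/9² = (-1.1111,0.0000)
o2: d²=362 > ρ²=62 → inactive
F = F_att + ΣF_rep = (-6.1111,-21.2500)
Δp = p'−p = (-0.3056,-1.0625); α = Δx/Fx = (-11/36) / (-55/9) = 1/20
check: Δy/Fy = (-17/16) / (-85/4) = 1/20 ✓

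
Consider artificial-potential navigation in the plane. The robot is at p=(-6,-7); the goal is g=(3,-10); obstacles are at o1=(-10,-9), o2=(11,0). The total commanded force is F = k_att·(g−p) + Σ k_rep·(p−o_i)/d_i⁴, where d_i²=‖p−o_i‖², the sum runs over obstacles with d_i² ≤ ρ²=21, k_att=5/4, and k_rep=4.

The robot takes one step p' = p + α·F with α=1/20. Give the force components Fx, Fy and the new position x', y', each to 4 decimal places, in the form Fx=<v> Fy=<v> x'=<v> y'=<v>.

Fx=11.2900 Fy=-3.7300 x'=-5.4355 y'=-7.1865

F_att = 5/4·(g−p) = 5/4·(9,-3) = (11.2500,-3.7500)
o1: d²=20 ≤ ρ²=21; F_rep = 4·(4,2)/20² = (0.0400,0.0200)
o2: d²=338 > ρ²=21 → inactive
F = F_att + ΣF_rep = (11.2900,-3.7300)
p' = p + 1/20·F = (-5.4355,-7.1865)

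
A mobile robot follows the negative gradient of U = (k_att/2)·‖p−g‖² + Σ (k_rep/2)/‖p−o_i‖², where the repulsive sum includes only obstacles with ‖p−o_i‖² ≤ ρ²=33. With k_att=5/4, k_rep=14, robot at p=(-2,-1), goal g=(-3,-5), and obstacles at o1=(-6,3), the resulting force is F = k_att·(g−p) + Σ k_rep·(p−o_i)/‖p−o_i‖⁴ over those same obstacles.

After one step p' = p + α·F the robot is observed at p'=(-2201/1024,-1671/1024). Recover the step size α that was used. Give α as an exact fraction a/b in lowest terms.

α = 1/8

F_att = 5/4·(g−p) = 5/4·(-1,-4) = (-1.2500,-5.0000)
o1: d²=32 ≤ ρ²=33; F_rep = 14·(4,-4)/32² = (0.0547,-0.0547)
F = F_att + ΣF_rep = (-1.1953,-5.0547)
Δp = p'−p = (-0.1494,-0.6318); α = Δx/Fx = (-153/1024) / (-153/128) = 1/8
check: Δy/Fy = (-647/1024) / (-647/128) = 1/8 ✓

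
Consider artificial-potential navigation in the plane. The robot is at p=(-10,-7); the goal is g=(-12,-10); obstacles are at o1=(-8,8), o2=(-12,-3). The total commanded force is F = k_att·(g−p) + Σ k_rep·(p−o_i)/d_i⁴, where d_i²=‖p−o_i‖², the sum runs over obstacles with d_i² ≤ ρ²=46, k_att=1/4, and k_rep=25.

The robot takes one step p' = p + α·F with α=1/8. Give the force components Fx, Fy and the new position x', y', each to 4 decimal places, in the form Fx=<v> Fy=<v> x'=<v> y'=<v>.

Fx=-0.3750 Fy=-1.0000 x'=-10.0469 y'=-7.1250

F_att = 1/4·(g−p) = 1/4·(-2,-3) = (-0.5000,-0.7500)
o1: d²=229 > ρ²=46 → inactive
o2: d²=20 ≤ ρ²=46; F_rep = 25·(2,-4)/20² = (0.1250,-0.2500)
F = F_att + ΣF_rep = (-0.3750,-1.0000)
p' = p + 1/8·F = (-10.0469,-7.1250)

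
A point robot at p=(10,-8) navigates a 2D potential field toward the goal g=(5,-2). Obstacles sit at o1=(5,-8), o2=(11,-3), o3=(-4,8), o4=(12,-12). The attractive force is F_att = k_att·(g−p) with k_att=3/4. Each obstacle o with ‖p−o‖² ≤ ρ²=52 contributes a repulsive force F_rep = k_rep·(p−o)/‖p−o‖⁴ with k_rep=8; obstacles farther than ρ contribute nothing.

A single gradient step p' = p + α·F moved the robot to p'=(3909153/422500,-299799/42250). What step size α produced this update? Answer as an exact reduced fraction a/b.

F_att = 3/4·(g−p) = 3/4·(-5,6) = (-3.7500,4.5000)
o1: d²=25 ≤ ρ²=52; F_rep = 8·(5,0)/25² = (0.0640,0.0000)
o2: d²=26 ≤ ρ²=52; F_rep = 8·(-1,-5)/26² = (-0.0118,-0.0592)
o3: d²=452 > ρ²=52 → inactive
o4: d²=20 ≤ ρ²=52; F_rep = 8·(-2,4)/20² = (-0.0400,0.0800)
F = F_att + ΣF_rep = (-3.7378,4.5208)
Δp = p'−p = (-0.7476,0.9042); α = Δx/Fx = (-315847/422500) / (-315847/84500) = 1/5
check: Δy/Fy = (38201/42250) / (38201/8450) = 1/5 ✓

α = 1/5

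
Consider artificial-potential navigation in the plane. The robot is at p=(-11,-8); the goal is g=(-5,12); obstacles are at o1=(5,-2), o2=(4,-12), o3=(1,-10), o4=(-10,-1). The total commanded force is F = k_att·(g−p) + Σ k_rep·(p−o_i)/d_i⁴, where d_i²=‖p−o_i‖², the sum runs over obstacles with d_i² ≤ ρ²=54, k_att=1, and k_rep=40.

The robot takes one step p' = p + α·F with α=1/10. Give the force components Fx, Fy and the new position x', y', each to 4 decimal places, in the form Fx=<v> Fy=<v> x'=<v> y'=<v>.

F_att = 1·(g−p) = 1·(6,20) = (6.0000,20.0000)
o1: d²=292 > ρ²=54 → inactive
o2: d²=241 > ρ²=54 → inactive
o3: d²=148 > ρ²=54 → inactive
o4: d²=50 ≤ ρ²=54; F_rep = 40·(-1,-7)/50² = (-0.0160,-0.1120)
F = F_att + ΣF_rep = (5.9840,19.8880)
p' = p + 1/10·F = (-10.4016,-6.0112)

Fx=5.9840 Fy=19.8880 x'=-10.4016 y'=-6.0112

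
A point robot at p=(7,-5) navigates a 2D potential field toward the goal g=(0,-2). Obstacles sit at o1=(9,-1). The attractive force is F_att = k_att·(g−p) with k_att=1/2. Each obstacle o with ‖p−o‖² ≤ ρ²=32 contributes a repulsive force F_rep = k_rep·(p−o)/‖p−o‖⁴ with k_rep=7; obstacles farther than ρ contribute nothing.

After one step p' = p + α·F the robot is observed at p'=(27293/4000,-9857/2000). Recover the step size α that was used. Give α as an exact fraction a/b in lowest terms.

F_att = 1/2·(g−p) = 1/2·(-7,3) = (-3.5000,1.5000)
o1: d²=20 ≤ ρ²=32; F_rep = 7·(-2,-4)/20² = (-0.0350,-0.0700)
F = F_att + ΣF_rep = (-3.5350,1.4300)
Δp = p'−p = (-0.1767,0.0715); α = Δx/Fx = (-707/4000) / (-707/200) = 1/20
check: Δy/Fy = (143/2000) / (143/100) = 1/20 ✓

α = 1/20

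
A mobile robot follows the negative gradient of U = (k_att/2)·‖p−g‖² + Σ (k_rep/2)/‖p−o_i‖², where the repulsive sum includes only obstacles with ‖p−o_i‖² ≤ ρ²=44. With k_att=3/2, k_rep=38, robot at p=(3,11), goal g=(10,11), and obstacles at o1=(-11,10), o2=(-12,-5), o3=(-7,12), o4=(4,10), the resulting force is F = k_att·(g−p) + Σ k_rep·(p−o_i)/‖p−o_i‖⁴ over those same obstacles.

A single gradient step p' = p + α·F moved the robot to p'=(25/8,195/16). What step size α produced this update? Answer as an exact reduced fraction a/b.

F_att = 3/2·(g−p) = 3/2·(7,0) = (10.5000,0.0000)
o1: d²=197 > ρ²=44 → inactive
o2: d²=481 > ρ²=44 → inactive
o3: d²=101 > ρ²=44 → inactive
o4: d²=2 ≤ ρ²=44; F_rep = 38·(-1,1)/2² = (-9.5000,9.5000)
F = F_att + ΣF_rep = (1.0000,9.5000)
Δp = p'−p = (0.1250,1.1875); α = Δx/Fx = (1/8) / (1) = 1/8
check: Δy/Fy = (19/16) / (19/2) = 1/8 ✓

α = 1/8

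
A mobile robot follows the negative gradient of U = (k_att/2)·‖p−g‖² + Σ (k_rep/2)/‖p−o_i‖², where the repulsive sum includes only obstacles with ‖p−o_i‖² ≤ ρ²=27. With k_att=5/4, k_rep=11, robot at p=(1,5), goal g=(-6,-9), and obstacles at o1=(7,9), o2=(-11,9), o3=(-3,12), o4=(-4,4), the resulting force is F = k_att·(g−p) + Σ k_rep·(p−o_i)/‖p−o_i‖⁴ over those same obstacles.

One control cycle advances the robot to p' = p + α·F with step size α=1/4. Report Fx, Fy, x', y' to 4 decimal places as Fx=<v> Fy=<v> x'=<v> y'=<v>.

Fx=-8.6686 Fy=-17.4837 x'=-1.1672 y'=0.6291

F_att = 5/4·(g−p) = 5/4·(-7,-14) = (-8.7500,-17.5000)
o1: d²=52 > ρ²=27 → inactive
o2: d²=160 > ρ²=27 → inactive
o3: d²=65 > ρ²=27 → inactive
o4: d²=26 ≤ ρ²=27; F_rep = 11·(5,1)/26² = (0.0814,0.0163)
F = F_att + ΣF_rep = (-8.6686,-17.4837)
p' = p + 1/4·F = (-1.1672,0.6291)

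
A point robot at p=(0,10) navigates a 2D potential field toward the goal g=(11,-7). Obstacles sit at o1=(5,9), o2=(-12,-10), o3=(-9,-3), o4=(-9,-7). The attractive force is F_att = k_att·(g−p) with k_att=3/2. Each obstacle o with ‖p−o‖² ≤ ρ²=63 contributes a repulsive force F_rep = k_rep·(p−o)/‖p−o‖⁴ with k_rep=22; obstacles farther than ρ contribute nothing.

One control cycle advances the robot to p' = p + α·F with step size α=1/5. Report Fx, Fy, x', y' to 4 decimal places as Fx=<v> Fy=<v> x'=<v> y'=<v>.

F_att = 3/2·(g−p) = 3/2·(11,-17) = (16.5000,-25.5000)
o1: d²=26 ≤ ρ²=63; F_rep = 22·(-5,1)/26² = (-0.1627,0.0325)
o2: d²=544 > ρ²=63 → inactive
o3: d²=250 > ρ²=63 → inactive
o4: d²=370 > ρ²=63 → inactive
F = F_att + ΣF_rep = (16.3373,-25.4675)
p' = p + 1/5·F = (3.2675,4.9065)

Fx=16.3373 Fy=-25.4675 x'=3.2675 y'=4.9065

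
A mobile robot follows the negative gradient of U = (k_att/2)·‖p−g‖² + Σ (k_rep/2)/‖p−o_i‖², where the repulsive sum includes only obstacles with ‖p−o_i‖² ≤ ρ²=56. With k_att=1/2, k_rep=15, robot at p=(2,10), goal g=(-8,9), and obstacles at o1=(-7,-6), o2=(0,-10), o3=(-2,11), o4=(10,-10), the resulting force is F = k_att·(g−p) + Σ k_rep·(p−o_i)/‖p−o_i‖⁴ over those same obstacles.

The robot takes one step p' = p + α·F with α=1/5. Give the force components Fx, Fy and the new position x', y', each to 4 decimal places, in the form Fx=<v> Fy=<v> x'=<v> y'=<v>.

F_att = 1/2·(g−p) = 1/2·(-10,-1) = (-5.0000,-0.5000)
o1: d²=337 > ρ²=56 → inactive
o2: d²=404 > ρ²=56 → inactive
o3: d²=17 ≤ ρ²=56; F_rep = 15·(4,-1)/17² = (0.2076,-0.0519)
o4: d²=464 > ρ²=56 → inactive
F = F_att + ΣF_rep = (-4.7924,-0.5519)
p' = p + 1/5·F = (1.0415,9.8896)

Fx=-4.7924 Fy=-0.5519 x'=1.0415 y'=9.8896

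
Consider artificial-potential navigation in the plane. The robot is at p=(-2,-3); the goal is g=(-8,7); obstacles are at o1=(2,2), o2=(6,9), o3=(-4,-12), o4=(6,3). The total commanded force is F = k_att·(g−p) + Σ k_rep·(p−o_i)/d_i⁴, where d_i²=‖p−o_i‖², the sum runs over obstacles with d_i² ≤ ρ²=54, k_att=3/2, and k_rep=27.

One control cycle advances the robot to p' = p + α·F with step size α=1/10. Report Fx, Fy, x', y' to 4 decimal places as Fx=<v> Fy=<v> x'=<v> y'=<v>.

Fx=-9.0642 Fy=14.9197 x'=-2.9064 y'=-1.5080

F_att = 3/2·(g−p) = 3/2·(-6,10) = (-9.0000,15.0000)
o1: d²=41 ≤ ρ²=54; F_rep = 27·(-4,-5)/41² = (-0.0642,-0.0803)
o2: d²=208 > ρ²=54 → inactive
o3: d²=85 > ρ²=54 → inactive
o4: d²=100 > ρ²=54 → inactive
F = F_att + ΣF_rep = (-9.0642,14.9197)
p' = p + 1/10·F = (-2.9064,-1.5080)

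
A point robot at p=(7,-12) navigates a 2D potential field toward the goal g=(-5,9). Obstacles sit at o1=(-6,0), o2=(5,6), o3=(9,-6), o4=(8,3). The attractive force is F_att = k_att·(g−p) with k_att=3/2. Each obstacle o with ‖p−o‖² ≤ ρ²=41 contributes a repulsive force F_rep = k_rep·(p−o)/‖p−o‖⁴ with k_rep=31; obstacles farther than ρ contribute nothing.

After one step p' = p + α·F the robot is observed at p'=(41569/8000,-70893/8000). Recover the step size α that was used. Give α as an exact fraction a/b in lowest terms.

F_att = 3/2·(g−p) = 3/2·(-12,21) = (-18.0000,31.5000)
o1: d²=313 > ρ²=41 → inactive
o2: d²=328 > ρ²=41 → inactive
o3: d²=40 ≤ ρ²=41; F_rep = 31·(-2,-6)/40² = (-0.0387,-0.1163)
o4: d²=226 > ρ²=41 → inactive
F = F_att + ΣF_rep = (-18.0388,31.3837)
Δp = p'−p = (-1.8039,3.1384); α = Δx/Fx = (-14431/8000) / (-14431/800) = 1/10
check: Δy/Fy = (25107/8000) / (25107/800) = 1/10 ✓

α = 1/10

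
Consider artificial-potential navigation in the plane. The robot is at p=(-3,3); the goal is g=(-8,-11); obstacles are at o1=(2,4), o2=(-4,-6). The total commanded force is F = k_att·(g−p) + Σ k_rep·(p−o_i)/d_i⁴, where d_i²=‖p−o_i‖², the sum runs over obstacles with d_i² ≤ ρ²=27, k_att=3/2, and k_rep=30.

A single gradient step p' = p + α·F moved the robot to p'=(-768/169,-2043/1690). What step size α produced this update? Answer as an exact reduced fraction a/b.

α = 1/5

F_att = 3/2·(g−p) = 3/2·(-5,-14) = (-7.5000,-21.0000)
o1: d²=26 ≤ ρ²=27; F_rep = 30·(-5,-1)/26² = (-0.2219,-0.0444)
o2: d²=82 > ρ²=27 → inactive
F = F_att + ΣF_rep = (-7.7219,-21.0444)
Δp = p'−p = (-1.5444,-4.2089); α = Δx/Fx = (-261/169) / (-1305/169) = 1/5
check: Δy/Fy = (-7113/1690) / (-7113/338) = 1/5 ✓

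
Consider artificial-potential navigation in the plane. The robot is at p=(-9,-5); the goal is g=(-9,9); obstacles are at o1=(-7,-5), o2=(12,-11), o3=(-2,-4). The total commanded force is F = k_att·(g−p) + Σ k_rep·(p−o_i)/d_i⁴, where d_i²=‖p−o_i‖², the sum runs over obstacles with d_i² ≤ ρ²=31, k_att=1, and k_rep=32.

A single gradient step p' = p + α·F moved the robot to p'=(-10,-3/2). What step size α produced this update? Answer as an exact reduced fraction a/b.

F_att = 1·(g−p) = 1·(0,14) = (0.0000,14.0000)
o1: d²=4 ≤ ρ²=31; F_rep = 32·(-2,0)/4² = (-4.0000,0.0000)
o2: d²=477 > ρ²=31 → inactive
o3: d²=50 > ρ²=31 → inactive
F = F_att + ΣF_rep = (-4.0000,14.0000)
Δp = p'−p = (-1.0000,3.5000); α = Δx/Fx = (-1) / (-4) = 1/4
check: Δy/Fy = (7/2) / (14) = 1/4 ✓

α = 1/4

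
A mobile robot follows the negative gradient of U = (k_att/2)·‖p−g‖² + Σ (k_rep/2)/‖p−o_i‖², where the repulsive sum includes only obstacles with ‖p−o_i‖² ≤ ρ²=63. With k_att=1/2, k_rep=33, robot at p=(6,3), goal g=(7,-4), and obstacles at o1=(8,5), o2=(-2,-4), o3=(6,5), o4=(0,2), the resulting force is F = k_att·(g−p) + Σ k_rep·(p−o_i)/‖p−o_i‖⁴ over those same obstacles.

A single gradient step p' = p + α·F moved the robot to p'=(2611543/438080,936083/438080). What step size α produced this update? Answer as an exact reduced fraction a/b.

F_att = 1/2·(g−p) = 1/2·(1,-7) = (0.5000,-3.5000)
o1: d²=8 ≤ ρ²=63; F_rep = 33·(-2,-2)/8² = (-1.0312,-1.0312)
o2: d²=113 > ρ²=63 → inactive
o3: d²=4 ≤ ρ²=63; F_rep = 33·(0,-2)/4² = (0.0000,-4.1250)
o4: d²=37 ≤ ρ²=63; F_rep = 33·(6,1)/37² = (0.1446,0.0241)
F = F_att + ΣF_rep = (-0.3866,-8.6321)
Δp = p'−p = (-0.0387,-0.8632); α = Δx/Fx = (-16937/438080) / (-16937/43808) = 1/10
check: Δy/Fy = (-378157/438080) / (-378157/43808) = 1/10 ✓

α = 1/10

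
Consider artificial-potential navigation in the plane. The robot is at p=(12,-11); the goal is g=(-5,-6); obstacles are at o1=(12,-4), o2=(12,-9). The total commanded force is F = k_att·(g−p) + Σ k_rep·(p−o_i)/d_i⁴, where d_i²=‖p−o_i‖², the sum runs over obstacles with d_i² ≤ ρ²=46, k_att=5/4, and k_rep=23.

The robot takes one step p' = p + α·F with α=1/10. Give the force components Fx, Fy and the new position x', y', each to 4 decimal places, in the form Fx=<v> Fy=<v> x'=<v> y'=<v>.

Fx=-21.2500 Fy=3.3750 x'=9.8750 y'=-10.6625

F_att = 5/4·(g−p) = 5/4·(-17,5) = (-21.2500,6.2500)
o1: d²=49 > ρ²=46 → inactive
o2: d²=4 ≤ ρ²=46; F_rep = 23·(0,-2)/4² = (0.0000,-2.8750)
F = F_att + ΣF_rep = (-21.2500,3.3750)
p' = p + 1/10·F = (9.8750,-10.6625)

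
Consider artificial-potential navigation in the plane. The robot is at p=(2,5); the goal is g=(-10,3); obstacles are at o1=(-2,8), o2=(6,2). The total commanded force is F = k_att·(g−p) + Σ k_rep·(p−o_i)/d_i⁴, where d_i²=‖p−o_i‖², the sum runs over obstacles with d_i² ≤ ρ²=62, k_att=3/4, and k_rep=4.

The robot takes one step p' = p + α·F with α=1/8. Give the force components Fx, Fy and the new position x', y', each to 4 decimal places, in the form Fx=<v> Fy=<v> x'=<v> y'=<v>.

Fx=-9.0000 Fy=-1.5000 x'=0.8750 y'=4.8125

F_att = 3/4·(g−p) = 3/4·(-12,-2) = (-9.0000,-1.5000)
o1: d²=25 ≤ ρ²=62; F_rep = 4·(4,-3)/25² = (0.0256,-0.0192)
o2: d²=25 ≤ ρ²=62; F_rep = 4·(-4,3)/25² = (-0.0256,0.0192)
F = F_att + ΣF_rep = (-9.0000,-1.5000)
p' = p + 1/8·F = (0.8750,4.8125)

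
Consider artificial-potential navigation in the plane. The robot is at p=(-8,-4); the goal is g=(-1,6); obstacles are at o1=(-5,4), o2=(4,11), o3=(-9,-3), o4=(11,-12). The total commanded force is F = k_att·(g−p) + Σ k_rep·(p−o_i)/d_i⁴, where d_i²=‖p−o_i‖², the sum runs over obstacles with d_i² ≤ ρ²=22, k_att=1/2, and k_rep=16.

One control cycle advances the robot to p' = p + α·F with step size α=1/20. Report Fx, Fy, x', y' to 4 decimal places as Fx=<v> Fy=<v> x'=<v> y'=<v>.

F_att = 1/2·(g−p) = 1/2·(7,10) = (3.5000,5.0000)
o1: d²=73 > ρ²=22 → inactive
o2: d²=369 > ρ²=22 → inactive
o3: d²=2 ≤ ρ²=22; F_rep = 16·(1,-1)/2² = (4.0000,-4.0000)
o4: d²=425 > ρ²=22 → inactive
F = F_att + ΣF_rep = (7.5000,1.0000)
p' = p + 1/20·F = (-7.6250,-3.9500)

Fx=7.5000 Fy=1.0000 x'=-7.6250 y'=-3.9500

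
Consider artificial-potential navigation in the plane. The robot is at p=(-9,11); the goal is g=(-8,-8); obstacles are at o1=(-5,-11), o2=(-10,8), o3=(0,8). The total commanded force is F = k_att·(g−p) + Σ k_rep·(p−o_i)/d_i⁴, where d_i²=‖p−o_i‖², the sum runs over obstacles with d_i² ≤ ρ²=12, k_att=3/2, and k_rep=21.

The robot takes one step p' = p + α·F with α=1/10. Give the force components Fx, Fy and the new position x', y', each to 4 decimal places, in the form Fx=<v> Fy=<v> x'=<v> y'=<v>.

F_att = 3/2·(g−p) = 3/2·(1,-19) = (1.5000,-28.5000)
o1: d²=500 > ρ²=12 → inactive
o2: d²=10 ≤ ρ²=12; F_rep = 21·(1,3)/10² = (0.2100,0.6300)
o3: d²=90 > ρ²=12 → inactive
F = F_att + ΣF_rep = (1.7100,-27.8700)
p' = p + 1/10·F = (-8.8290,8.2130)

Fx=1.7100 Fy=-27.8700 x'=-8.8290 y'=8.2130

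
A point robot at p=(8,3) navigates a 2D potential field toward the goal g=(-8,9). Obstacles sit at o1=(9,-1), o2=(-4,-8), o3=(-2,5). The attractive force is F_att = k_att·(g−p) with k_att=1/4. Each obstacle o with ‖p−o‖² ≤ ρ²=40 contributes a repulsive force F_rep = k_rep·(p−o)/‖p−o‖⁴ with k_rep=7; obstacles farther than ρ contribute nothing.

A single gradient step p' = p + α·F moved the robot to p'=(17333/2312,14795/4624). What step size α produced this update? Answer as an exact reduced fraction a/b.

F_att = 1/4·(g−p) = 1/4·(-16,6) = (-4.0000,1.5000)
o1: d²=17 ≤ ρ²=40; F_rep = 7·(-1,4)/17² = (-0.0242,0.0969)
o2: d²=265 > ρ²=40 → inactive
o3: d²=104 > ρ²=40 → inactive
F = F_att + ΣF_rep = (-4.0242,1.5969)
Δp = p'−p = (-0.5030,0.1996); α = Δx/Fx = (-1163/2312) / (-1163/289) = 1/8
check: Δy/Fy = (923/4624) / (923/578) = 1/8 ✓

α = 1/8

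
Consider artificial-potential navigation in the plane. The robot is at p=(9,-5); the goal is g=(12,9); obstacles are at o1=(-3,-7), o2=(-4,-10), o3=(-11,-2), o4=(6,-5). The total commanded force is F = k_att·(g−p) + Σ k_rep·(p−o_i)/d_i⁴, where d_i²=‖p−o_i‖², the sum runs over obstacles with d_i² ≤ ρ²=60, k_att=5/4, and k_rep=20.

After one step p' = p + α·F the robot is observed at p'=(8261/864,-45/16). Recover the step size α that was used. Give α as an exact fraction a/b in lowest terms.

F_att = 5/4·(g−p) = 5/4·(3,14) = (3.7500,17.5000)
o1: d²=148 > ρ²=60 → inactive
o2: d²=194 > ρ²=60 → inactive
o3: d²=409 > ρ²=60 → inactive
o4: d²=9 ≤ ρ²=60; F_rep = 20·(3,0)/9² = (0.7407,0.0000)
F = F_att + ΣF_rep = (4.4907,17.5000)
Δp = p'−p = (0.5613,2.1875); α = Δx/Fx = (485/864) / (485/108) = 1/8
check: Δy/Fy = (35/16) / (35/2) = 1/8 ✓

α = 1/8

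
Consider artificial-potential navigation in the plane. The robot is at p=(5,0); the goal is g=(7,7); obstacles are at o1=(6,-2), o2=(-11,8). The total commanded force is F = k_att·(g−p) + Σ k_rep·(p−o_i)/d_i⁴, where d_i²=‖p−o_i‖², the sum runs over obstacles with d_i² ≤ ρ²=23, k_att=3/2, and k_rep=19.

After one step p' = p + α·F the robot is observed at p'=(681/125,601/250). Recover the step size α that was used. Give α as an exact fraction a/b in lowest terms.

α = 1/5

F_att = 3/2·(g−p) = 3/2·(2,7) = (3.0000,10.5000)
o1: d²=5 ≤ ρ²=23; F_rep = 19·(-1,2)/5² = (-0.7600,1.5200)
o2: d²=320 > ρ²=23 → inactive
F = F_att + ΣF_rep = (2.2400,12.0200)
Δp = p'−p = (0.4480,2.4040); α = Δx/Fx = (56/125) / (56/25) = 1/5
check: Δy/Fy = (601/250) / (601/50) = 1/5 ✓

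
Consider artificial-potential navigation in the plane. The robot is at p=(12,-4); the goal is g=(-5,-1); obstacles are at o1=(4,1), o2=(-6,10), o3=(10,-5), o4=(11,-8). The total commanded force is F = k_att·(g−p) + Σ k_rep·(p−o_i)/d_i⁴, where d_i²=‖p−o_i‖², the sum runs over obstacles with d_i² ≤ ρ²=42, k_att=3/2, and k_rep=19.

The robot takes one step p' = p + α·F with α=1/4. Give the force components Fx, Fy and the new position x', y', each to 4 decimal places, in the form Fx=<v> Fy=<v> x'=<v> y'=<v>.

F_att = 3/2·(g−p) = 3/2·(-17,3) = (-25.5000,4.5000)
o1: d²=89 > ρ²=42 → inactive
o2: d²=520 > ρ²=42 → inactive
o3: d²=5 ≤ ρ²=42; F_rep = 19·(2,1)/5² = (1.5200,0.7600)
o4: d²=17 ≤ ρ²=42; F_rep = 19·(1,4)/17² = (0.0657,0.2630)
F = F_att + ΣF_rep = (-23.9143,5.5230)
p' = p + 1/4·F = (6.0214,-2.6193)

Fx=-23.9143 Fy=5.5230 x'=6.0214 y'=-2.6193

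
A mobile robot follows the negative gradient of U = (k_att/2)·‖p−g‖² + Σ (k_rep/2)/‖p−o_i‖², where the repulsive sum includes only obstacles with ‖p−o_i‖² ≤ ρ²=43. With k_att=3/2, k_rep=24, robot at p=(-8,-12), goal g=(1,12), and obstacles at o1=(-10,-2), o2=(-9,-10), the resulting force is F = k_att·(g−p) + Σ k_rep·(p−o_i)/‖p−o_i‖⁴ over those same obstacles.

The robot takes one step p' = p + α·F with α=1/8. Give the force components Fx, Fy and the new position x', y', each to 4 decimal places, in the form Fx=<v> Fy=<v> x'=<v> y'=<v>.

Fx=14.4600 Fy=34.0800 x'=-6.1925 y'=-7.7400

F_att = 3/2·(g−p) = 3/2·(9,24) = (13.5000,36.0000)
o1: d²=104 > ρ²=43 → inactive
o2: d²=5 ≤ ρ²=43; F_rep = 24·(1,-2)/5² = (0.9600,-1.9200)
F = F_att + ΣF_rep = (14.4600,34.0800)
p' = p + 1/8·F = (-6.1925,-7.7400)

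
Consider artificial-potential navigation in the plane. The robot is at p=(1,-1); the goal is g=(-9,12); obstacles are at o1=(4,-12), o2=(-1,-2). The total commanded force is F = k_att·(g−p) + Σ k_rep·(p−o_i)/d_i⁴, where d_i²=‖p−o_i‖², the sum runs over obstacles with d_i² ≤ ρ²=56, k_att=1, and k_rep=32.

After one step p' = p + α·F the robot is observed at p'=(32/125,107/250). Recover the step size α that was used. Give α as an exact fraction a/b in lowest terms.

F_att = 1·(g−p) = 1·(-10,13) = (-10.0000,13.0000)
o1: d²=130 > ρ²=56 → inactive
o2: d²=5 ≤ ρ²=56; F_rep = 32·(2,1)/5² = (2.5600,1.2800)
F = F_att + ΣF_rep = (-7.4400,14.2800)
Δp = p'−p = (-0.7440,1.4280); α = Δx/Fx = (-93/125) / (-186/25) = 1/10
check: Δy/Fy = (357/250) / (357/25) = 1/10 ✓

α = 1/10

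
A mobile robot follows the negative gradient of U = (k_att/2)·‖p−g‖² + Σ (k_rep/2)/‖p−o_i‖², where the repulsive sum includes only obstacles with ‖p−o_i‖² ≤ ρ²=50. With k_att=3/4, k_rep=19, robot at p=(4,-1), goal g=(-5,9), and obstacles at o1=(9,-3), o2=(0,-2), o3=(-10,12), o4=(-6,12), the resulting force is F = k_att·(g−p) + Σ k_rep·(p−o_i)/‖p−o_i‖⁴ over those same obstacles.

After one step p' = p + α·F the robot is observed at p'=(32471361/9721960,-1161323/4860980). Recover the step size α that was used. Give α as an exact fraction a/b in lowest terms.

F_att = 3/4·(g−p) = 3/4·(-9,10) = (-6.7500,7.5000)
o1: d²=29 ≤ ρ²=50; F_rep = 19·(-5,2)/29² = (-0.1130,0.0452)
o2: d²=17 ≤ ρ²=50; F_rep = 19·(4,1)/17² = (0.2630,0.0657)
o3: d²=365 > ρ²=50 → inactive
o4: d²=269 > ρ²=50 → inactive
F = F_att + ΣF_rep = (-6.6000,7.6109)
Δp = p'−p = (-0.6600,0.7611); α = Δx/Fx = (-6416479/9721960) / (-6416479/972196) = 1/10
check: Δy/Fy = (3699657/4860980) / (3699657/486098) = 1/10 ✓

α = 1/10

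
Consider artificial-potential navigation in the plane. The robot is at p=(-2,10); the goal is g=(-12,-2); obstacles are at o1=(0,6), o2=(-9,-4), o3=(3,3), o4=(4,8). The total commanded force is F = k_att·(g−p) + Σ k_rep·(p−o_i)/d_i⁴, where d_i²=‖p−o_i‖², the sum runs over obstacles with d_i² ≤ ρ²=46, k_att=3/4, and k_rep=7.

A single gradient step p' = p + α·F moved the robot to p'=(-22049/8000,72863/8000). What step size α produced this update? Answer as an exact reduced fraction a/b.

α = 1/10

F_att = 3/4·(g−p) = 3/4·(-10,-12) = (-7.5000,-9.0000)
o1: d²=20 ≤ ρ²=46; F_rep = 7·(-2,4)/20² = (-0.0350,0.0700)
o2: d²=245 > ρ²=46 → inactive
o3: d²=74 > ρ²=46 → inactive
o4: d²=40 ≤ ρ²=46; F_rep = 7·(-6,2)/40² = (-0.0262,0.0088)
F = F_att + ΣF_rep = (-7.5613,-8.9213)
Δp = p'−p = (-0.7561,-0.8921); α = Δx/Fx = (-6049/8000) / (-6049/800) = 1/10
check: Δy/Fy = (-7137/8000) / (-7137/800) = 1/10 ✓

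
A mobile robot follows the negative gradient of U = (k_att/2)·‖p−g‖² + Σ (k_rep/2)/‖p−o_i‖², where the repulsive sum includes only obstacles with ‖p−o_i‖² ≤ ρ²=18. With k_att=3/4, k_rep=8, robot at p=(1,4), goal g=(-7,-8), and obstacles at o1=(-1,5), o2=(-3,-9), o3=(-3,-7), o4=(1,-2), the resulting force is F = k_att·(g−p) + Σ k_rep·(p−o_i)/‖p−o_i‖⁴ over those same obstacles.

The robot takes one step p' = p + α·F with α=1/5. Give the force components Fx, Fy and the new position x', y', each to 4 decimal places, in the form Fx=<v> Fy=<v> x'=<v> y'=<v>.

Fx=-5.3600 Fy=-9.3200 x'=-0.0720 y'=2.1360

F_att = 3/4·(g−p) = 3/4·(-8,-12) = (-6.0000,-9.0000)
o1: d²=5 ≤ ρ²=18; F_rep = 8·(2,-1)/5² = (0.6400,-0.3200)
o2: d²=185 > ρ²=18 → inactive
o3: d²=137 > ρ²=18 → inactive
o4: d²=36 > ρ²=18 → inactive
F = F_att + ΣF_rep = (-5.3600,-9.3200)
p' = p + 1/5·F = (-0.0720,2.1360)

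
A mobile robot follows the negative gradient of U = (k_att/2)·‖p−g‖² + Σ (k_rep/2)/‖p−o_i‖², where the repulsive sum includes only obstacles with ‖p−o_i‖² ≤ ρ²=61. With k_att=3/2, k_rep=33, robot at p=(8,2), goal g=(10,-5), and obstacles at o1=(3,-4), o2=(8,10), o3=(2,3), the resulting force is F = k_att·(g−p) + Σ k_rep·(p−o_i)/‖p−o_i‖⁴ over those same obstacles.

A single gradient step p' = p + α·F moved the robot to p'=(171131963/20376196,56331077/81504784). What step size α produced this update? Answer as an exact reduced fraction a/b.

α = 1/8

F_att = 3/2·(g−p) = 3/2·(2,-7) = (3.0000,-10.5000)
o1: d²=61 ≤ ρ²=61; F_rep = 33·(5,6)/61² = (0.0443,0.0532)
o2: d²=64 > ρ²=61 → inactive
o3: d²=37 ≤ ρ²=61; F_rep = 33·(6,-1)/37² = (0.1446,-0.0241)
F = F_att + ΣF_rep = (3.1890,-10.4709)
Δp = p'−p = (0.3986,-1.3089); α = Δx/Fx = (8122395/20376196) / (16244790/5094049) = 1/8
check: Δy/Fy = (-106678491/81504784) / (-106678491/10188098) = 1/8 ✓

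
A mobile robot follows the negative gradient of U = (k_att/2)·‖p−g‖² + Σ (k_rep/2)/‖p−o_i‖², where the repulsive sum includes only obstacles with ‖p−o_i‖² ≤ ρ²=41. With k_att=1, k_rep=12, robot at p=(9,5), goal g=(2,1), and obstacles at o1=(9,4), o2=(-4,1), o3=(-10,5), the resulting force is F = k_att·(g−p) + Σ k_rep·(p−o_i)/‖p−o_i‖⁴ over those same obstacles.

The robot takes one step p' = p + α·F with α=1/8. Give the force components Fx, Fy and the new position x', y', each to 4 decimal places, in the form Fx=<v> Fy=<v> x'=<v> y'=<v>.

F_att = 1·(g−p) = 1·(-7,-4) = (-7.0000,-4.0000)
o1: d²=1 ≤ ρ²=41; F_rep = 12·(0,1)/1² = (0.0000,12.0000)
o2: d²=185 > ρ²=41 → inactive
o3: d²=361 > ρ²=41 → inactive
F = F_att + ΣF_rep = (-7.0000,8.0000)
p' = p + 1/8·F = (8.1250,6.0000)

Fx=-7.0000 Fy=8.0000 x'=8.1250 y'=6.0000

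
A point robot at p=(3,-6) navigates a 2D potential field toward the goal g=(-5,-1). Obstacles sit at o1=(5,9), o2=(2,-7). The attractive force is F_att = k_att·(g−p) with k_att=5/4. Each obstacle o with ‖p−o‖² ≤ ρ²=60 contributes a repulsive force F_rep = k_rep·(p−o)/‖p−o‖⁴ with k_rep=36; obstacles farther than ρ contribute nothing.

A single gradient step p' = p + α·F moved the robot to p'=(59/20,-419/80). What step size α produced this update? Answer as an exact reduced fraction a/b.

F_att = 5/4·(g−p) = 5/4·(-8,5) = (-10.0000,6.2500)
o1: d²=229 > ρ²=60 → inactive
o2: d²=2 ≤ ρ²=60; F_rep = 36·(1,1)/2² = (9.0000,9.0000)
F = F_att + ΣF_rep = (-1.0000,15.2500)
Δp = p'−p = (-0.0500,0.7625); α = Δx/Fx = (-1/20) / (-1) = 1/20
check: Δy/Fy = (61/80) / (61/4) = 1/20 ✓

α = 1/20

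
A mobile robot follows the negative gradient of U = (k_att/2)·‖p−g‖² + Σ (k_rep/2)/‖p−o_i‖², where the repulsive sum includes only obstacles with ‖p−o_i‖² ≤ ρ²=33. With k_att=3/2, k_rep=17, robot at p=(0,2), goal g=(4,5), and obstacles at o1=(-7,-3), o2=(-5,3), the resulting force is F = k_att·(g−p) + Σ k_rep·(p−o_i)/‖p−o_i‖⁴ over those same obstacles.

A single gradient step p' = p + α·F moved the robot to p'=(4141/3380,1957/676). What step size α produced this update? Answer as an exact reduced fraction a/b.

F_att = 3/2·(g−p) = 3/2·(4,3) = (6.0000,4.5000)
o1: d²=74 > ρ²=33 → inactive
o2: d²=26 ≤ ρ²=33; F_rep = 17·(5,-1)/26² = (0.1257,-0.0251)
F = F_att + ΣF_rep = (6.1257,4.4749)
Δp = p'−p = (1.2251,0.8950); α = Δx/Fx = (4141/3380) / (4141/676) = 1/5
check: Δy/Fy = (605/676) / (3025/676) = 1/5 ✓

α = 1/5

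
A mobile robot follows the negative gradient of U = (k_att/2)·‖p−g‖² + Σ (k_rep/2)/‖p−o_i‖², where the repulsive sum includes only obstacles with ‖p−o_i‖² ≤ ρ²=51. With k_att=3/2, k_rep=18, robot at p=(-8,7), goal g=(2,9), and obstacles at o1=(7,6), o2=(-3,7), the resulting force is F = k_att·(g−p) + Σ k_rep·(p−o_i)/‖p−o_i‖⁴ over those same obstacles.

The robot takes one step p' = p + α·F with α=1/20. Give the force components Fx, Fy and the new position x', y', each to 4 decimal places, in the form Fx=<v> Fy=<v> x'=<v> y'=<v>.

Fx=14.8560 Fy=3.0000 x'=-7.2572 y'=7.1500

F_att = 3/2·(g−p) = 3/2·(10,2) = (15.0000,3.0000)
o1: d²=226 > ρ²=51 → inactive
o2: d²=25 ≤ ρ²=51; F_rep = 18·(-5,0)/25² = (-0.1440,0.0000)
F = F_att + ΣF_rep = (14.8560,3.0000)
p' = p + 1/20·F = (-7.2572,7.1500)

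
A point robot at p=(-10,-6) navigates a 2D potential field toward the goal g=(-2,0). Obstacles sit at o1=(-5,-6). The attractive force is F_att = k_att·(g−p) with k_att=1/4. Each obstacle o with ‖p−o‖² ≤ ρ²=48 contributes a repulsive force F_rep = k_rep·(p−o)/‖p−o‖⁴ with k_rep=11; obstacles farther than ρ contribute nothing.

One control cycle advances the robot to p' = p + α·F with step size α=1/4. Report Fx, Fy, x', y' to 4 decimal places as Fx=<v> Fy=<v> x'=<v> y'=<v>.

F_att = 1/4·(g−p) = 1/4·(8,6) = (2.0000,1.5000)
o1: d²=25 ≤ ρ²=48; F_rep = 11·(-5,0)/25² = (-0.0880,0.0000)
F = F_att + ΣF_rep = (1.9120,1.5000)
p' = p + 1/4·F = (-9.5220,-5.6250)

Fx=1.9120 Fy=1.5000 x'=-9.5220 y'=-5.6250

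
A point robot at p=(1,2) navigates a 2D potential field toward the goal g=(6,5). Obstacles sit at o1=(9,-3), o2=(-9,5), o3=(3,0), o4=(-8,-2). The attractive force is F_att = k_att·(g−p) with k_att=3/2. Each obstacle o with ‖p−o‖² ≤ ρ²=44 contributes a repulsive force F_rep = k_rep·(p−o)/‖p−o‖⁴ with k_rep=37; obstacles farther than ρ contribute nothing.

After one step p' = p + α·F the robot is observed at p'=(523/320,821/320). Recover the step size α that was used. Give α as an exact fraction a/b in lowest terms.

α = 1/10

F_att = 3/2·(g−p) = 3/2·(5,3) = (7.5000,4.5000)
o1: d²=89 > ρ²=44 → inactive
o2: d²=109 > ρ²=44 → inactive
o3: d²=8 ≤ ρ²=44; F_rep = 37·(-2,2)/8² = (-1.1562,1.1562)
o4: d²=97 > ρ²=44 → inactive
F = F_att + ΣF_rep = (6.3438,5.6562)
Δp = p'−p = (0.6344,0.5656); α = Δx/Fx = (203/320) / (203/32) = 1/10
check: Δy/Fy = (181/320) / (181/32) = 1/10 ✓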